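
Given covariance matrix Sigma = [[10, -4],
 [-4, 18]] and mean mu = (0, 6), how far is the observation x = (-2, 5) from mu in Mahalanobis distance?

Step 1 — centre the observation: (x - mu) = (-2, -1).

Step 2 — invert Sigma. det(Sigma) = 10·18 - (-4)² = 164.
  Sigma^{-1} = (1/det) · [[d, -b], [-b, a]] = [[0.1098, 0.0244],
 [0.0244, 0.061]].

Step 3 — form the quadratic (x - mu)^T · Sigma^{-1} · (x - mu):
  Sigma^{-1} · (x - mu) = (-0.2439, -0.1098).
  (x - mu)^T · [Sigma^{-1} · (x - mu)] = (-2)·(-0.2439) + (-1)·(-0.1098) = 0.5976.

Step 4 — take square root: d = √(0.5976) ≈ 0.773.

d(x, mu) = √(0.5976) ≈ 0.773


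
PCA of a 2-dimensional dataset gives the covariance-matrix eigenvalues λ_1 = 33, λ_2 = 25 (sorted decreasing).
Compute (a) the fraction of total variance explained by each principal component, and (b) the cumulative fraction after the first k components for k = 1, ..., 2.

Step 1 — total variance = trace(Sigma) = Σ λ_i = 33 + 25 = 58.

Step 2 — fraction explained by component i = λ_i / Σ λ:
  PC1: 33/58 = 0.569
  PC2: 25/58 = 0.431

Step 3 — cumulative fraction after k components = (λ_1 + ... + λ_k) / Σ λ:
  k = 1: 33/58 = 0.569
  k = 2: (33 + 25)/58 = 58/58 = 1

Summary (fraction, with percent):

explained: PC1 0.569 (56.9%), PC2 0.431 (43.1%);  cumulative: 0.569, 1


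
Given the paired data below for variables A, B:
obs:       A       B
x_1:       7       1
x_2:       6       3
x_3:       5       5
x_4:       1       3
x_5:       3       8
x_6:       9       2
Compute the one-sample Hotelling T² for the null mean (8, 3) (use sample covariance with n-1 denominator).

Step 1 — sample mean vector:
  mean(A) = (7 + 6 + 5 + 1 + 3 + 9) / 6 = 31/6 = 5.1667
  mean(B) = (1 + 3 + 5 + 3 + 8 + 2) / 6 = 22/6 = 3.6667
  x̄ = (5.1667, 3.6667),  deviation x̄ - mu_0 = (5.1667, 3.6667) - (8, 3) = (-2.8333, 0.6667).

Step 2 — sample covariance matrix, S[i,j] = (1/(n-1)) · Σ_k (x_{k,i} - mean_i) · (x_{k,j} - mean_j), divisor n-1 = 5:
  S[A,A] = ((1.8333)·(1.8333) + (0.8333)·(0.8333) + (-0.1667)·(-0.1667) + (-4.1667)·(-4.1667) + (-2.1667)·(-2.1667) + (3.8333)·(3.8333)) / 5 = 40.8333/5 = 8.1667
  S[A,B] = ((1.8333)·(-2.6667) + (0.8333)·(-0.6667) + (-0.1667)·(1.3333) + (-4.1667)·(-0.6667) + (-2.1667)·(4.3333) + (3.8333)·(-1.6667)) / 5 = -18.6667/5 = -3.7333
  S[B,B] = ((-2.6667)·(-2.6667) + (-0.6667)·(-0.6667) + (1.3333)·(1.3333) + (-0.6667)·(-0.6667) + (4.3333)·(4.3333) + (-1.6667)·(-1.6667)) / 5 = 31.3333/5 = 6.2667
  S = [[8.1667, -3.7333],
 [-3.7333, 6.2667]].

Step 3 — invert S. det(S) = 8.1667·6.2667 - (-3.7333)² = 37.24.
  S^{-1} = (1/det) · [[d, -b], [-b, a]] = [[0.1683, 0.1003],
 [0.1003, 0.2193]].

Step 4 — quadratic form (x̄ - mu_0)^T · S^{-1} · (x̄ - mu_0):
  S^{-1} · (x̄ - mu_0) = (-0.41, -0.1378),
  (x̄ - mu_0)^T · [...] = (-2.8333)·(-0.41) + (0.6667)·(-0.1378) = 1.0696.

Step 5 — scale by n: T² = 6 · 1.0696 = 6.4178.

T² ≈ 6.4178


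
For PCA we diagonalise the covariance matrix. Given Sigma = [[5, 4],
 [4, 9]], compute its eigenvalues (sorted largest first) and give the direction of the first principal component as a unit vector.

Step 1 — characteristic polynomial of 2×2 Sigma:
  det(Sigma - λI) = λ² - trace · λ + det = 0.
  trace = 5 + 9 = 14, det = 5·9 - (4)² = 29.
Step 2 — discriminant:
  Δ = trace² - 4·det = 196 - 116 = 80.
Step 3 — eigenvalues:
  λ = (trace ± √Δ)/2 = (14 ± 8.9443)/2,
  λ_1 = 11.4721,  λ_2 = 2.5279.

Step 4 — unit eigenvector for λ_1: solve (Sigma - λ_1 I)v = 0. First row:
  (5 - 11.4721)·v_x + (4)·v_y = 0, i.e. (-6.4721)·v_x + (4)·v_y = 0,
  so v ∝ (b, λ_1 - a) = (4, 6.4721) = u.
  ||u|| = √((4)² + (6.4721)²) = √(57.8885) ≈ 7.6085,
  v_1 = u/||u|| ≈ (0.5257, 0.8507) (||v_1|| = 1).

λ_1 = 11.4721,  λ_2 = 2.5279;  v_1 ≈ (0.5257, 0.8507)


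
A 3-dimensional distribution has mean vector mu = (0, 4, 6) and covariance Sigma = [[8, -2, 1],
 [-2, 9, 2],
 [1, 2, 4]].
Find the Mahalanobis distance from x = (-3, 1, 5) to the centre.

Step 1 — centre the observation: (x - mu) = (-3, -3, -1).

Step 2 — invert Sigma (cofactor / det for 3×3, or solve directly):
  Sigma^{-1} = [[0.1435, 0.0448, -0.0583],
 [0.0448, 0.139, -0.0807],
 [-0.0583, -0.0807, 0.3049]].

Step 3 — form the quadratic (x - mu)^T · Sigma^{-1} · (x - mu):
  Sigma^{-1} · (x - mu) = (-0.5067, -0.4709, 0.1121).
  (x - mu)^T · [Sigma^{-1} · (x - mu)] = (-3)·(-0.5067) + (-3)·(-0.4709) + (-1)·(0.1121) = 2.8206.

Step 4 — take square root: d = √(2.8206) ≈ 1.6795.

d(x, mu) = √(2.8206) ≈ 1.6795


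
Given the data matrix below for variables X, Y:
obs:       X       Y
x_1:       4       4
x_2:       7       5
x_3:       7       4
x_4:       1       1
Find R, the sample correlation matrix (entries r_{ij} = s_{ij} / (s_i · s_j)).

Step 1 — column means:
  mean(X) = (4 + 7 + 7 + 1) / 4 = 19/4 = 4.75
  mean(Y) = (4 + 5 + 4 + 1) / 4 = 14/4 = 3.5

Step 2 — sample variances and covariances s[i,j] = (1/(n-1)) · Σ_k (x_{k,i} - mean_i) · (x_{k,j} - mean_j), with n-1 = 3:
  s[X,X] = ((-0.75)·(-0.75) + (2.25)·(2.25) + (2.25)·(2.25) + (-3.75)·(-3.75)) / 3 = 24.75/3 = 8.25
  s[X,Y] = ((-0.75)·(0.5) + (2.25)·(1.5) + (2.25)·(0.5) + (-3.75)·(-2.5)) / 3 = 13.5/3 = 4.5
  s[Y,Y] = ((0.5)·(0.5) + (1.5)·(1.5) + (0.5)·(0.5) + (-2.5)·(-2.5)) / 3 = 9/3 = 3
  Sample standard deviations s_i = √(s[i,i]):
  s(X) = √(8.25) = 2.8723
  s(Y) = √(3) = 1.7321

Step 3 — r_{ij} = s_{ij} / (s_i · s_j):
  r[X,X] = 1 (diagonal).
  r[X,Y] = 4.5 / (2.8723 · 1.7321) = 4.5 / 4.9749 = 0.9045
  r[Y,Y] = 1 (diagonal).

R is symmetric with unit diagonal. Assembling:

R = [[1, 0.9045],
 [0.9045, 1]]


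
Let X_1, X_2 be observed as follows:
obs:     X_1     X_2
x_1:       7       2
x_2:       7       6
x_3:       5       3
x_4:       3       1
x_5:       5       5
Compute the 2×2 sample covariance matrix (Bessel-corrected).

Step 1 — column means:
  mean(X_1) = (7 + 7 + 5 + 3 + 5) / 5 = 27/5 = 5.4
  mean(X_2) = (2 + 6 + 3 + 1 + 5) / 5 = 17/5 = 3.4

Step 2 — sample covariance S[i,j] = (1/(n-1)) · Σ_k (x_{k,i} - mean_i) · (x_{k,j} - mean_j), with n-1 = 4.
  S[X_1,X_1] = ((1.6)·(1.6) + (1.6)·(1.6) + (-0.4)·(-0.4) + (-2.4)·(-2.4) + (-0.4)·(-0.4)) / 4 = 11.2/4 = 2.8
  S[X_1,X_2] = ((1.6)·(-1.4) + (1.6)·(2.6) + (-0.4)·(-0.4) + (-2.4)·(-2.4) + (-0.4)·(1.6)) / 4 = 7.2/4 = 1.8
  S[X_2,X_2] = ((-1.4)·(-1.4) + (2.6)·(2.6) + (-0.4)·(-0.4) + (-2.4)·(-2.4) + (1.6)·(1.6)) / 4 = 17.2/4 = 4.3

S is symmetric (S[j,i] = S[i,j]). Assembling:

S = [[2.8, 1.8],
 [1.8, 4.3]]


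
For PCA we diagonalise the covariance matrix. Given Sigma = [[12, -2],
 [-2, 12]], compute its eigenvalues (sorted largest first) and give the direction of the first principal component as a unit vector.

Step 1 — characteristic polynomial of 2×2 Sigma:
  det(Sigma - λI) = λ² - trace · λ + det = 0.
  trace = 12 + 12 = 24, det = 12·12 - (-2)² = 140.
Step 2 — discriminant:
  Δ = trace² - 4·det = 576 - 560 = 16.
Step 3 — eigenvalues:
  λ = (trace ± √Δ)/2 = (24 ± 4)/2,
  λ_1 = 14,  λ_2 = 10.

Step 4 — unit eigenvector for λ_1: solve (Sigma - λ_1 I)v = 0. First row:
  (12 - 14)·v_x + (-2)·v_y = 0, i.e. (-2)·v_x + (-2)·v_y = 0,
  so v ∝ (b, λ_1 - a) = (-2, 2); multiply by -1 so the first entry is positive: u = (2, -2).
  ||u|| = √((2)² + (-2)²) = √(8) ≈ 2.8284,
  v_1 = u/||u|| ≈ (0.7071, -0.7071) (||v_1|| = 1).

λ_1 = 14,  λ_2 = 10;  v_1 ≈ (0.7071, -0.7071)


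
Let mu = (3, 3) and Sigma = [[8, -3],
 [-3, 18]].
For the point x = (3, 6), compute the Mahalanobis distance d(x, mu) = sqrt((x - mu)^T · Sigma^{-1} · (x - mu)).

Step 1 — centre the observation: (x - mu) = (0, 3).

Step 2 — invert Sigma. det(Sigma) = 8·18 - (-3)² = 135.
  Sigma^{-1} = (1/det) · [[d, -b], [-b, a]] = [[0.1333, 0.0222],
 [0.0222, 0.0593]].

Step 3 — form the quadratic (x - mu)^T · Sigma^{-1} · (x - mu):
  Sigma^{-1} · (x - mu) = (0.0667, 0.1778).
  (x - mu)^T · [Sigma^{-1} · (x - mu)] = (0)·(0.0667) + (3)·(0.1778) = 0.5333.

Step 4 — take square root: d = √(0.5333) ≈ 0.7303.

d(x, mu) = √(0.5333) ≈ 0.7303


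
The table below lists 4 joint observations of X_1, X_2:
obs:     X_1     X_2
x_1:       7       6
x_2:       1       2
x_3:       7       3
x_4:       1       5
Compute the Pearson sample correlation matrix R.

Step 1 — column means:
  mean(X_1) = (7 + 1 + 7 + 1) / 4 = 16/4 = 4
  mean(X_2) = (6 + 2 + 3 + 5) / 4 = 16/4 = 4

Step 2 — sample variances and covariances s[i,j] = (1/(n-1)) · Σ_k (x_{k,i} - mean_i) · (x_{k,j} - mean_j), with n-1 = 3:
  s[X_1,X_1] = ((3)·(3) + (-3)·(-3) + (3)·(3) + (-3)·(-3)) / 3 = 36/3 = 12
  s[X_1,X_2] = ((3)·(2) + (-3)·(-2) + (3)·(-1) + (-3)·(1)) / 3 = 6/3 = 2
  s[X_2,X_2] = ((2)·(2) + (-2)·(-2) + (-1)·(-1) + (1)·(1)) / 3 = 10/3 = 3.3333
  Sample standard deviations s_i = √(s[i,i]):
  s(X_1) = √(12) = 3.4641
  s(X_2) = √(3.3333) = 1.8257

Step 3 — r_{ij} = s_{ij} / (s_i · s_j):
  r[X_1,X_1] = 1 (diagonal).
  r[X_1,X_2] = 2 / (3.4641 · 1.8257) = 2 / 6.3246 = 0.3162
  r[X_2,X_2] = 1 (diagonal).

R is symmetric with unit diagonal. Assembling:

R = [[1, 0.3162],
 [0.3162, 1]]


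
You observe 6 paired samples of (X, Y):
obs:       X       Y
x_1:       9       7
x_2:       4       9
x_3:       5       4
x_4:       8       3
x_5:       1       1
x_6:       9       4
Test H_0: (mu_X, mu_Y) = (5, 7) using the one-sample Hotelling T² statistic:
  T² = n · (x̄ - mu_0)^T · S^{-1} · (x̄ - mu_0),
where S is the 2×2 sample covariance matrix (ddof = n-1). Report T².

Step 1 — sample mean vector:
  mean(X) = (9 + 4 + 5 + 8 + 1 + 9) / 6 = 36/6 = 6
  mean(Y) = (7 + 9 + 4 + 3 + 1 + 4) / 6 = 28/6 = 4.6667
  x̄ = (6, 4.6667),  deviation x̄ - mu_0 = (6, 4.6667) - (5, 7) = (1, -2.3333).

Step 2 — sample covariance matrix, S[i,j] = (1/(n-1)) · Σ_k (x_{k,i} - mean_i) · (x_{k,j} - mean_j), divisor n-1 = 5:
  S[X,X] = ((3)·(3) + (-2)·(-2) + (-1)·(-1) + (2)·(2) + (-5)·(-5) + (3)·(3)) / 5 = 52/5 = 10.4
  S[X,Y] = ((3)·(2.3333) + (-2)·(4.3333) + (-1)·(-0.6667) + (2)·(-1.6667) + (-5)·(-3.6667) + (3)·(-0.6667)) / 5 = 12/5 = 2.4
  S[Y,Y] = ((2.3333)·(2.3333) + (4.3333)·(4.3333) + (-0.6667)·(-0.6667) + (-1.6667)·(-1.6667) + (-3.6667)·(-3.6667) + (-0.6667)·(-0.6667)) / 5 = 41.3333/5 = 8.2667
  S = [[10.4, 2.4],
 [2.4, 8.2667]].

Step 3 — invert S. det(S) = 10.4·8.2667 - (2.4)² = 80.2133.
  S^{-1} = (1/det) · [[d, -b], [-b, a]] = [[0.1031, -0.0299],
 [-0.0299, 0.1297]].

Step 4 — quadratic form (x̄ - mu_0)^T · S^{-1} · (x̄ - mu_0):
  S^{-1} · (x̄ - mu_0) = (0.1729, -0.3324),
  (x̄ - mu_0)^T · [...] = (1)·(0.1729) + (-2.3333)·(-0.3324) = 0.9486.

Step 5 — scale by n: T² = 6 · 0.9486 = 5.6915.

T² ≈ 5.6915


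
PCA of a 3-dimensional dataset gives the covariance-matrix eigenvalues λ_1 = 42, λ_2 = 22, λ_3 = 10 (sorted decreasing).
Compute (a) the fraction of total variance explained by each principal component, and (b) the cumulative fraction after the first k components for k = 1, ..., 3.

Step 1 — total variance = trace(Sigma) = Σ λ_i = 42 + 22 + 10 = 74.

Step 2 — fraction explained by component i = λ_i / Σ λ:
  PC1: 42/74 = 0.5676
  PC2: 22/74 = 0.2973
  PC3: 10/74 = 0.1351

Step 3 — cumulative fraction after k components = (λ_1 + ... + λ_k) / Σ λ:
  k = 1: 42/74 = 0.5676
  k = 2: (42 + 22)/74 = 64/74 = 0.8649
  k = 3: (42 + 22 + 10)/74 = 74/74 = 1

Summary (fraction, with percent):

explained: PC1 0.5676 (56.76%), PC2 0.2973 (29.73%), PC3 0.1351 (13.51%);  cumulative: 0.5676, 0.8649, 1


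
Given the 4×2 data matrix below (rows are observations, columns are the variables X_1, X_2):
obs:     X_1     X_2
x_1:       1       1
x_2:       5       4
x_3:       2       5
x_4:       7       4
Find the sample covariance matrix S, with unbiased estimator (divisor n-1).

Step 1 — column means:
  mean(X_1) = (1 + 5 + 2 + 7) / 4 = 15/4 = 3.75
  mean(X_2) = (1 + 4 + 5 + 4) / 4 = 14/4 = 3.5

Step 2 — sample covariance S[i,j] = (1/(n-1)) · Σ_k (x_{k,i} - mean_i) · (x_{k,j} - mean_j), with n-1 = 3.
  S[X_1,X_1] = ((-2.75)·(-2.75) + (1.25)·(1.25) + (-1.75)·(-1.75) + (3.25)·(3.25)) / 3 = 22.75/3 = 7.5833
  S[X_1,X_2] = ((-2.75)·(-2.5) + (1.25)·(0.5) + (-1.75)·(1.5) + (3.25)·(0.5)) / 3 = 6.5/3 = 2.1667
  S[X_2,X_2] = ((-2.5)·(-2.5) + (0.5)·(0.5) + (1.5)·(1.5) + (0.5)·(0.5)) / 3 = 9/3 = 3

S is symmetric (S[j,i] = S[i,j]). Assembling:

S = [[7.5833, 2.1667],
 [2.1667, 3]]


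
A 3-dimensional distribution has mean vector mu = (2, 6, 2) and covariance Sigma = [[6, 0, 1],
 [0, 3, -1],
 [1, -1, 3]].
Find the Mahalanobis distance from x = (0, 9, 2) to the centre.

Step 1 — centre the observation: (x - mu) = (-2, 3, 0).

Step 2 — invert Sigma (cofactor / det for 3×3, or solve directly):
  Sigma^{-1} = [[0.1778, -0.0222, -0.0667],
 [-0.0222, 0.3778, 0.1333],
 [-0.0667, 0.1333, 0.4]].

Step 3 — form the quadratic (x - mu)^T · Sigma^{-1} · (x - mu):
  Sigma^{-1} · (x - mu) = (-0.4222, 1.1778, 0.5333).
  (x - mu)^T · [Sigma^{-1} · (x - mu)] = (-2)·(-0.4222) + (3)·(1.1778) + (0)·(0.5333) = 4.3778.

Step 4 — take square root: d = √(4.3778) ≈ 2.0923.

d(x, mu) = √(4.3778) ≈ 2.0923


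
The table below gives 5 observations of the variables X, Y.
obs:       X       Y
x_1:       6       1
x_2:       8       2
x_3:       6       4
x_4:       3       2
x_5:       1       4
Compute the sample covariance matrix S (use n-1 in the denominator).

Step 1 — column means:
  mean(X) = (6 + 8 + 6 + 3 + 1) / 5 = 24/5 = 4.8
  mean(Y) = (1 + 2 + 4 + 2 + 4) / 5 = 13/5 = 2.6

Step 2 — sample covariance S[i,j] = (1/(n-1)) · Σ_k (x_{k,i} - mean_i) · (x_{k,j} - mean_j), with n-1 = 4.
  S[X,X] = ((1.2)·(1.2) + (3.2)·(3.2) + (1.2)·(1.2) + (-1.8)·(-1.8) + (-3.8)·(-3.8)) / 4 = 30.8/4 = 7.7
  S[X,Y] = ((1.2)·(-1.6) + (3.2)·(-0.6) + (1.2)·(1.4) + (-1.8)·(-0.6) + (-3.8)·(1.4)) / 4 = -6.4/4 = -1.6
  S[Y,Y] = ((-1.6)·(-1.6) + (-0.6)·(-0.6) + (1.4)·(1.4) + (-0.6)·(-0.6) + (1.4)·(1.4)) / 4 = 7.2/4 = 1.8

S is symmetric (S[j,i] = S[i,j]). Assembling:

S = [[7.7, -1.6],
 [-1.6, 1.8]]


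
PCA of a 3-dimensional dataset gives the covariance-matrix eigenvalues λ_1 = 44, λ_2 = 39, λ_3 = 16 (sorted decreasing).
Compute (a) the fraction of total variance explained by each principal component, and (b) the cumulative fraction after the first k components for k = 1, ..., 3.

Step 1 — total variance = trace(Sigma) = Σ λ_i = 44 + 39 + 16 = 99.

Step 2 — fraction explained by component i = λ_i / Σ λ:
  PC1: 44/99 = 0.4444
  PC2: 39/99 = 0.3939
  PC3: 16/99 = 0.1616

Step 3 — cumulative fraction after k components = (λ_1 + ... + λ_k) / Σ λ:
  k = 1: 44/99 = 0.4444
  k = 2: (44 + 39)/99 = 83/99 = 0.8384
  k = 3: (44 + 39 + 16)/99 = 99/99 = 1

Summary (fraction, with percent):

explained: PC1 0.4444 (44.44%), PC2 0.3939 (39.39%), PC3 0.1616 (16.16%);  cumulative: 0.4444, 0.8384, 1


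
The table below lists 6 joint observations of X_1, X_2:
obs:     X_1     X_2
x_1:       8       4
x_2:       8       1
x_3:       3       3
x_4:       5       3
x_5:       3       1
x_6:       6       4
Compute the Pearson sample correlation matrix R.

Step 1 — column means:
  mean(X_1) = (8 + 8 + 3 + 5 + 3 + 6) / 6 = 33/6 = 5.5
  mean(X_2) = (4 + 1 + 3 + 3 + 1 + 4) / 6 = 16/6 = 2.6667

Step 2 — sample variances and covariances s[i,j] = (1/(n-1)) · Σ_k (x_{k,i} - mean_i) · (x_{k,j} - mean_j), with n-1 = 5:
  s[X_1,X_1] = ((2.5)·(2.5) + (2.5)·(2.5) + (-2.5)·(-2.5) + (-0.5)·(-0.5) + (-2.5)·(-2.5) + (0.5)·(0.5)) / 5 = 25.5/5 = 5.1
  s[X_1,X_2] = ((2.5)·(1.3333) + (2.5)·(-1.6667) + (-2.5)·(0.3333) + (-0.5)·(0.3333) + (-2.5)·(-1.6667) + (0.5)·(1.3333)) / 5 = 3/5 = 0.6
  s[X_2,X_2] = ((1.3333)·(1.3333) + (-1.6667)·(-1.6667) + (0.3333)·(0.3333) + (0.3333)·(0.3333) + (-1.6667)·(-1.6667) + (1.3333)·(1.3333)) / 5 = 9.3333/5 = 1.8667
  Sample standard deviations s_i = √(s[i,i]):
  s(X_1) = √(5.1) = 2.2583
  s(X_2) = √(1.8667) = 1.3663

Step 3 — r_{ij} = s_{ij} / (s_i · s_j):
  r[X_1,X_1] = 1 (diagonal).
  r[X_1,X_2] = 0.6 / (2.2583 · 1.3663) = 0.6 / 3.0854 = 0.1945
  r[X_2,X_2] = 1 (diagonal).

R is symmetric with unit diagonal. Assembling:

R = [[1, 0.1945],
 [0.1945, 1]]


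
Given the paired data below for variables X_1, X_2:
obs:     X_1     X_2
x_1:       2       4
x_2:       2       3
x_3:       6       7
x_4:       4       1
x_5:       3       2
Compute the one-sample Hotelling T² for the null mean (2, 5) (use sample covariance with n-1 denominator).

Step 1 — sample mean vector:
  mean(X_1) = (2 + 2 + 6 + 4 + 3) / 5 = 17/5 = 3.4
  mean(X_2) = (4 + 3 + 7 + 1 + 2) / 5 = 17/5 = 3.4
  x̄ = (3.4, 3.4),  deviation x̄ - mu_0 = (3.4, 3.4) - (2, 5) = (1.4, -1.6).

Step 2 — sample covariance matrix, S[i,j] = (1/(n-1)) · Σ_k (x_{k,i} - mean_i) · (x_{k,j} - mean_j), divisor n-1 = 4:
  S[X_1,X_1] = ((-1.4)·(-1.4) + (-1.4)·(-1.4) + (2.6)·(2.6) + (0.6)·(0.6) + (-0.4)·(-0.4)) / 4 = 11.2/4 = 2.8
  S[X_1,X_2] = ((-1.4)·(0.6) + (-1.4)·(-0.4) + (2.6)·(3.6) + (0.6)·(-2.4) + (-0.4)·(-1.4)) / 4 = 8.2/4 = 2.05
  S[X_2,X_2] = ((0.6)·(0.6) + (-0.4)·(-0.4) + (3.6)·(3.6) + (-2.4)·(-2.4) + (-1.4)·(-1.4)) / 4 = 21.2/4 = 5.3
  S = [[2.8, 2.05],
 [2.05, 5.3]].

Step 3 — invert S. det(S) = 2.8·5.3 - (2.05)² = 10.6375.
  S^{-1} = (1/det) · [[d, -b], [-b, a]] = [[0.4982, -0.1927],
 [-0.1927, 0.2632]].

Step 4 — quadratic form (x̄ - mu_0)^T · S^{-1} · (x̄ - mu_0):
  S^{-1} · (x̄ - mu_0) = (1.0059, -0.691),
  (x̄ - mu_0)^T · [...] = (1.4)·(1.0059) + (-1.6)·(-0.691) = 2.5137.

Step 5 — scale by n: T² = 5 · 2.5137 = 12.5687.

T² ≈ 12.5687


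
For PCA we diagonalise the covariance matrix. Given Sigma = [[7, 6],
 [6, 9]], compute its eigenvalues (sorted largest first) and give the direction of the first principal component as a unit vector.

Step 1 — characteristic polynomial of 2×2 Sigma:
  det(Sigma - λI) = λ² - trace · λ + det = 0.
  trace = 7 + 9 = 16, det = 7·9 - (6)² = 27.
Step 2 — discriminant:
  Δ = trace² - 4·det = 256 - 108 = 148.
Step 3 — eigenvalues:
  λ = (trace ± √Δ)/2 = (16 ± 12.1655)/2,
  λ_1 = 14.0828,  λ_2 = 1.9172.

Step 4 — unit eigenvector for λ_1: solve (Sigma - λ_1 I)v = 0. First row:
  (7 - 14.0828)·v_x + (6)·v_y = 0, i.e. (-7.0828)·v_x + (6)·v_y = 0,
  so v ∝ (b, λ_1 - a) = (6, 7.0828) = u.
  ||u|| = √((6)² + (7.0828)²) = √(86.1655) ≈ 9.2825,
  v_1 = u/||u|| ≈ (0.6464, 0.763) (||v_1|| = 1).

λ_1 = 14.0828,  λ_2 = 1.9172;  v_1 ≈ (0.6464, 0.763)


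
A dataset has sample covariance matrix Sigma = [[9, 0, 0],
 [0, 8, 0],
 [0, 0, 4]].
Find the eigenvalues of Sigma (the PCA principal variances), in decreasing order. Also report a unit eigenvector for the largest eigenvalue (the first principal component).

Step 1 — characteristic polynomial p(λ) = det(λI - Sigma) = λ³ - tr·λ² + c_1·λ - det, where tr = trace, c_1 = sum of the principal 2×2 minors, det = det(Sigma):
  tr = 9 + 8 + 4 = 21,
  c_1 = (9·8 - (0)²) + (9·4 - (0)²) + (8·4 - (0)²) = 72 + 36 + 32 = 140,
  det = 9·(8·4 - (0)²) - (0)·((0)·4 - (0)·(0)) + (0)·((0)·(0) - 8·(0)) = 9·(32) - (0)·(0) + (0)·(0) = 288.
  So p(λ) = λ³ - 21λ² + 140λ - 288.
Step 2 — look for an integer root (rational root theorem: any rational root is an integer divisor of 288). Testing λ = 4:
  p(4) = 64 - 336 + 560 - 288 = 0  ✓
  Dividing out (λ - 4): p(λ) = (λ - 4)(λ² - 17λ + 72).
Step 3 — remaining eigenvalues from the quadratic λ² - 17λ + 72 = 0:
  Δ = 17² - 4·72 = 289 - 288 = 1,  λ = (17 ± √1)/2 = (17 ± 1)/2 = 9 or 8.
  Sorted: λ_1 = 9,  λ_2 = 8,  λ_3 = 4  (check: sum = 21 = tr ✓).

Step 4 — unit eigenvector for λ_1 = 9: v spans the null space of (Sigma - λ_1 I), whose rows are
  r_1 = (0, 0, 0),  r_2 = (0, -1, 0),  r_3 = (0, 0, -5).
  v is orthogonal to every row, so take v ∝ r_2 × r_3 = ((-1)·(-5) - (0)·(0), (0)·(0) - (0)·(-5), (0)·(0) - (-1)·(0)) = (5, 0, 0).
  Rescale (divide by 5): u = (1, 0, 0).
  ||u|| = √((1)² + (0)² + (0)²) = √(1) = 1,  v_1 = u/||u|| ≈ (1, 0, 0) (||v_1|| = 1).

λ_1 = 9,  λ_2 = 8,  λ_3 = 4;  v_1 ≈ (1, 0, 0)


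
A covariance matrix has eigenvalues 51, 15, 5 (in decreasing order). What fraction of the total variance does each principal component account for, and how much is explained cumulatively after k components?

Step 1 — total variance = trace(Sigma) = Σ λ_i = 51 + 15 + 5 = 71.

Step 2 — fraction explained by component i = λ_i / Σ λ:
  PC1: 51/71 = 0.7183
  PC2: 15/71 = 0.2113
  PC3: 5/71 = 0.0704

Step 3 — cumulative fraction after k components = (λ_1 + ... + λ_k) / Σ λ:
  k = 1: 51/71 = 0.7183
  k = 2: (51 + 15)/71 = 66/71 = 0.9296
  k = 3: (51 + 15 + 5)/71 = 71/71 = 1

Summary (fraction, with percent):

explained: PC1 0.7183 (71.83%), PC2 0.2113 (21.13%), PC3 0.0704 (7.04%);  cumulative: 0.7183, 0.9296, 1


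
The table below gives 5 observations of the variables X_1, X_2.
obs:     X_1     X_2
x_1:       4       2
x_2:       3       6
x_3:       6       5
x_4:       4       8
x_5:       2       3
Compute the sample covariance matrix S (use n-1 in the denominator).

Step 1 — column means:
  mean(X_1) = (4 + 3 + 6 + 4 + 2) / 5 = 19/5 = 3.8
  mean(X_2) = (2 + 6 + 5 + 8 + 3) / 5 = 24/5 = 4.8

Step 2 — sample covariance S[i,j] = (1/(n-1)) · Σ_k (x_{k,i} - mean_i) · (x_{k,j} - mean_j), with n-1 = 4.
  S[X_1,X_1] = ((0.2)·(0.2) + (-0.8)·(-0.8) + (2.2)·(2.2) + (0.2)·(0.2) + (-1.8)·(-1.8)) / 4 = 8.8/4 = 2.2
  S[X_1,X_2] = ((0.2)·(-2.8) + (-0.8)·(1.2) + (2.2)·(0.2) + (0.2)·(3.2) + (-1.8)·(-1.8)) / 4 = 2.8/4 = 0.7
  S[X_2,X_2] = ((-2.8)·(-2.8) + (1.2)·(1.2) + (0.2)·(0.2) + (3.2)·(3.2) + (-1.8)·(-1.8)) / 4 = 22.8/4 = 5.7

S is symmetric (S[j,i] = S[i,j]). Assembling:

S = [[2.2, 0.7],
 [0.7, 5.7]]


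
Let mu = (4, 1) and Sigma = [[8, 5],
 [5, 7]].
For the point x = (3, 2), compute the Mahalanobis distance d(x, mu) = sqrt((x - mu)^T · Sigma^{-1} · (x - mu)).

Step 1 — centre the observation: (x - mu) = (-1, 1).

Step 2 — invert Sigma. det(Sigma) = 8·7 - (5)² = 31.
  Sigma^{-1} = (1/det) · [[d, -b], [-b, a]] = [[0.2258, -0.1613],
 [-0.1613, 0.2581]].

Step 3 — form the quadratic (x - mu)^T · Sigma^{-1} · (x - mu):
  Sigma^{-1} · (x - mu) = (-0.3871, 0.4194).
  (x - mu)^T · [Sigma^{-1} · (x - mu)] = (-1)·(-0.3871) + (1)·(0.4194) = 0.8065.

Step 4 — take square root: d = √(0.8065) ≈ 0.898.

d(x, mu) = √(0.8065) ≈ 0.898


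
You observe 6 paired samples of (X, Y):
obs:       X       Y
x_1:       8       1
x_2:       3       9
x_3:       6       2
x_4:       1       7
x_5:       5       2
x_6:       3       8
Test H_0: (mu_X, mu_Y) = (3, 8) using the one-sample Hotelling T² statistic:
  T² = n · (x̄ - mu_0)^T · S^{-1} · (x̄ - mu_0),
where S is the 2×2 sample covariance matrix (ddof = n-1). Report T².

Step 1 — sample mean vector:
  mean(X) = (8 + 3 + 6 + 1 + 5 + 3) / 6 = 26/6 = 4.3333
  mean(Y) = (1 + 9 + 2 + 7 + 2 + 8) / 6 = 29/6 = 4.8333
  x̄ = (4.3333, 4.8333),  deviation x̄ - mu_0 = (4.3333, 4.8333) - (3, 8) = (1.3333, -3.1667).

Step 2 — sample covariance matrix, S[i,j] = (1/(n-1)) · Σ_k (x_{k,i} - mean_i) · (x_{k,j} - mean_j), divisor n-1 = 5:
  S[X,X] = ((3.6667)·(3.6667) + (-1.3333)·(-1.3333) + (1.6667)·(1.6667) + (-3.3333)·(-3.3333) + (0.6667)·(0.6667) + (-1.3333)·(-1.3333)) / 5 = 31.3333/5 = 6.2667
  S[X,Y] = ((3.6667)·(-3.8333) + (-1.3333)·(4.1667) + (1.6667)·(-2.8333) + (-3.3333)·(2.1667) + (0.6667)·(-2.8333) + (-1.3333)·(3.1667)) / 5 = -37.6667/5 = -7.5333
  S[Y,Y] = ((-3.8333)·(-3.8333) + (4.1667)·(4.1667) + (-2.8333)·(-2.8333) + (2.1667)·(2.1667) + (-2.8333)·(-2.8333) + (3.1667)·(3.1667)) / 5 = 62.8333/5 = 12.5667
  S = [[6.2667, -7.5333],
 [-7.5333, 12.5667]].

Step 3 — invert S. det(S) = 6.2667·12.5667 - (-7.5333)² = 22.
  S^{-1} = (1/det) · [[d, -b], [-b, a]] = [[0.5712, 0.3424],
 [0.3424, 0.2848]].

Step 4 — quadratic form (x̄ - mu_0)^T · S^{-1} · (x̄ - mu_0):
  S^{-1} · (x̄ - mu_0) = (-0.3227, -0.4455),
  (x̄ - mu_0)^T · [...] = (1.3333)·(-0.3227) + (-3.1667)·(-0.4455) = 0.9803.

Step 5 — scale by n: T² = 6 · 0.9803 = 5.8818.

T² ≈ 5.8818


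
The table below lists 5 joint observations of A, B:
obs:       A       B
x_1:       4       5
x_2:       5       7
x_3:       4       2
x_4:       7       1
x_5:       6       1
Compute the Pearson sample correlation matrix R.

Step 1 — column means:
  mean(A) = (4 + 5 + 4 + 7 + 6) / 5 = 26/5 = 5.2
  mean(B) = (5 + 7 + 2 + 1 + 1) / 5 = 16/5 = 3.2

Step 2 — sample variances and covariances s[i,j] = (1/(n-1)) · Σ_k (x_{k,i} - mean_i) · (x_{k,j} - mean_j), with n-1 = 4:
  s[A,A] = ((-1.2)·(-1.2) + (-0.2)·(-0.2) + (-1.2)·(-1.2) + (1.8)·(1.8) + (0.8)·(0.8)) / 4 = 6.8/4 = 1.7
  s[A,B] = ((-1.2)·(1.8) + (-0.2)·(3.8) + (-1.2)·(-1.2) + (1.8)·(-2.2) + (0.8)·(-2.2)) / 4 = -7.2/4 = -1.8
  s[B,B] = ((1.8)·(1.8) + (3.8)·(3.8) + (-1.2)·(-1.2) + (-2.2)·(-2.2) + (-2.2)·(-2.2)) / 4 = 28.8/4 = 7.2
  Sample standard deviations s_i = √(s[i,i]):
  s(A) = √(1.7) = 1.3038
  s(B) = √(7.2) = 2.6833

Step 3 — r_{ij} = s_{ij} / (s_i · s_j):
  r[A,A] = 1 (diagonal).
  r[A,B] = -1.8 / (1.3038 · 2.6833) = -1.8 / 3.4986 = -0.5145
  r[B,B] = 1 (diagonal).

R is symmetric with unit diagonal. Assembling:

R = [[1, -0.5145],
 [-0.5145, 1]]


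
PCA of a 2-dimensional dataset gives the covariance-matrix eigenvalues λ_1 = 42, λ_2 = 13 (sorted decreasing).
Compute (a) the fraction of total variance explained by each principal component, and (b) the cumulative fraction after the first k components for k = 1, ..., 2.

Step 1 — total variance = trace(Sigma) = Σ λ_i = 42 + 13 = 55.

Step 2 — fraction explained by component i = λ_i / Σ λ:
  PC1: 42/55 = 0.7636
  PC2: 13/55 = 0.2364

Step 3 — cumulative fraction after k components = (λ_1 + ... + λ_k) / Σ λ:
  k = 1: 42/55 = 0.7636
  k = 2: (42 + 13)/55 = 55/55 = 1

Summary (fraction, with percent):

explained: PC1 0.7636 (76.36%), PC2 0.2364 (23.64%);  cumulative: 0.7636, 1


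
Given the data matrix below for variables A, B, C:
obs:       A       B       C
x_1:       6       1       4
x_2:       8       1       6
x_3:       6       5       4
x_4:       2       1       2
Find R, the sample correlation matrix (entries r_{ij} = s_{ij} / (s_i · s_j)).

Step 1 — column means:
  mean(A) = (6 + 8 + 6 + 2) / 4 = 22/4 = 5.5
  mean(B) = (1 + 1 + 5 + 1) / 4 = 8/4 = 2
  mean(C) = (4 + 6 + 4 + 2) / 4 = 16/4 = 4

Step 2 — sample variances and covariances s[i,j] = (1/(n-1)) · Σ_k (x_{k,i} - mean_i) · (x_{k,j} - mean_j), with n-1 = 3:
  s[A,A] = ((0.5)·(0.5) + (2.5)·(2.5) + (0.5)·(0.5) + (-3.5)·(-3.5)) / 3 = 19/3 = 6.3333
  s[A,B] = ((0.5)·(-1) + (2.5)·(-1) + (0.5)·(3) + (-3.5)·(-1)) / 3 = 2/3 = 0.6667
  s[A,C] = ((0.5)·(0) + (2.5)·(2) + (0.5)·(0) + (-3.5)·(-2)) / 3 = 12/3 = 4
  s[B,B] = ((-1)·(-1) + (-1)·(-1) + (3)·(3) + (-1)·(-1)) / 3 = 12/3 = 4
  s[B,C] = ((-1)·(0) + (-1)·(2) + (3)·(0) + (-1)·(-2)) / 3 = 0/3 = 0
  s[C,C] = ((0)·(0) + (2)·(2) + (0)·(0) + (-2)·(-2)) / 3 = 8/3 = 2.6667
  Sample standard deviations s_i = √(s[i,i]):
  s(A) = √(6.3333) = 2.5166
  s(B) = √(4) = 2
  s(C) = √(2.6667) = 1.633

Step 3 — r_{ij} = s_{ij} / (s_i · s_j):
  r[A,A] = 1 (diagonal).
  r[A,B] = 0.6667 / (2.5166 · 2) = 0.6667 / 5.0332 = 0.1325
  r[A,C] = 4 / (2.5166 · 1.633) = 4 / 4.1096 = 0.9733
  r[B,B] = 1 (diagonal).
  r[B,C] = 0 / (2 · 1.633) = 0 / 3.266 = 0
  r[C,C] = 1 (diagonal).

R is symmetric with unit diagonal. Assembling:

R = [[1, 0.1325, 0.9733],
 [0.1325, 1, 0],
 [0.9733, 0, 1]]


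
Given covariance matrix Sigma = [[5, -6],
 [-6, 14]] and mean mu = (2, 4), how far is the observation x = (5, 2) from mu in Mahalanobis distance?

Step 1 — centre the observation: (x - mu) = (3, -2).

Step 2 — invert Sigma. det(Sigma) = 5·14 - (-6)² = 34.
  Sigma^{-1} = (1/det) · [[d, -b], [-b, a]] = [[0.4118, 0.1765],
 [0.1765, 0.1471]].

Step 3 — form the quadratic (x - mu)^T · Sigma^{-1} · (x - mu):
  Sigma^{-1} · (x - mu) = (0.8824, 0.2353).
  (x - mu)^T · [Sigma^{-1} · (x - mu)] = (3)·(0.8824) + (-2)·(0.2353) = 2.1765.

Step 4 — take square root: d = √(2.1765) ≈ 1.4753.

d(x, mu) = √(2.1765) ≈ 1.4753


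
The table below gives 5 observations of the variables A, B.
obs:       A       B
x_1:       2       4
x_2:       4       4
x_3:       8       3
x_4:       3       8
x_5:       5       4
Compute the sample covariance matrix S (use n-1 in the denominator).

Step 1 — column means:
  mean(A) = (2 + 4 + 8 + 3 + 5) / 5 = 22/5 = 4.4
  mean(B) = (4 + 4 + 3 + 8 + 4) / 5 = 23/5 = 4.6

Step 2 — sample covariance S[i,j] = (1/(n-1)) · Σ_k (x_{k,i} - mean_i) · (x_{k,j} - mean_j), with n-1 = 4.
  S[A,A] = ((-2.4)·(-2.4) + (-0.4)·(-0.4) + (3.6)·(3.6) + (-1.4)·(-1.4) + (0.6)·(0.6)) / 4 = 21.2/4 = 5.3
  S[A,B] = ((-2.4)·(-0.6) + (-0.4)·(-0.6) + (3.6)·(-1.6) + (-1.4)·(3.4) + (0.6)·(-0.6)) / 4 = -9.2/4 = -2.3
  S[B,B] = ((-0.6)·(-0.6) + (-0.6)·(-0.6) + (-1.6)·(-1.6) + (3.4)·(3.4) + (-0.6)·(-0.6)) / 4 = 15.2/4 = 3.8

S is symmetric (S[j,i] = S[i,j]). Assembling:

S = [[5.3, -2.3],
 [-2.3, 3.8]]


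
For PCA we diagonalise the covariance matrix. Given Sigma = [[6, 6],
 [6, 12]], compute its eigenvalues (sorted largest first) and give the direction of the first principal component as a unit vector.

Step 1 — characteristic polynomial of 2×2 Sigma:
  det(Sigma - λI) = λ² - trace · λ + det = 0.
  trace = 6 + 12 = 18, det = 6·12 - (6)² = 36.
Step 2 — discriminant:
  Δ = trace² - 4·det = 324 - 144 = 180.
Step 3 — eigenvalues:
  λ = (trace ± √Δ)/2 = (18 ± 13.4164)/2,
  λ_1 = 15.7082,  λ_2 = 2.2918.

Step 4 — unit eigenvector for λ_1: solve (Sigma - λ_1 I)v = 0. First row:
  (6 - 15.7082)·v_x + (6)·v_y = 0, i.e. (-9.7082)·v_x + (6)·v_y = 0,
  so v ∝ (b, λ_1 - a) = (6, 9.7082) = u.
  ||u|| = √((6)² + (9.7082)²) = √(130.2492) ≈ 11.4127,
  v_1 = u/||u|| ≈ (0.5257, 0.8507) (||v_1|| = 1).

λ_1 = 15.7082,  λ_2 = 2.2918;  v_1 ≈ (0.5257, 0.8507)


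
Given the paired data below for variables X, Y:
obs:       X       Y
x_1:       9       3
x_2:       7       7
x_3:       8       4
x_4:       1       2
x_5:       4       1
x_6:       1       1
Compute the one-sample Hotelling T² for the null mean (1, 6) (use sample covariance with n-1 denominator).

Step 1 — sample mean vector:
  mean(X) = (9 + 7 + 8 + 1 + 4 + 1) / 6 = 30/6 = 5
  mean(Y) = (3 + 7 + 4 + 2 + 1 + 1) / 6 = 18/6 = 3
  x̄ = (5, 3),  deviation x̄ - mu_0 = (5, 3) - (1, 6) = (4, -3).

Step 2 — sample covariance matrix, S[i,j] = (1/(n-1)) · Σ_k (x_{k,i} - mean_i) · (x_{k,j} - mean_j), divisor n-1 = 5:
  S[X,X] = ((4)·(4) + (2)·(2) + (3)·(3) + (-4)·(-4) + (-1)·(-1) + (-4)·(-4)) / 5 = 62/5 = 12.4
  S[X,Y] = ((4)·(0) + (2)·(4) + (3)·(1) + (-4)·(-1) + (-1)·(-2) + (-4)·(-2)) / 5 = 25/5 = 5
  S[Y,Y] = ((0)·(0) + (4)·(4) + (1)·(1) + (-1)·(-1) + (-2)·(-2) + (-2)·(-2)) / 5 = 26/5 = 5.2
  S = [[12.4, 5],
 [5, 5.2]].

Step 3 — invert S. det(S) = 12.4·5.2 - (5)² = 39.48.
  S^{-1} = (1/det) · [[d, -b], [-b, a]] = [[0.1317, -0.1266],
 [-0.1266, 0.3141]].

Step 4 — quadratic form (x̄ - mu_0)^T · S^{-1} · (x̄ - mu_0):
  S^{-1} · (x̄ - mu_0) = (0.9068, -1.4488),
  (x̄ - mu_0)^T · [...] = (4)·(0.9068) + (-3)·(-1.4488) = 7.9737.

Step 5 — scale by n: T² = 6 · 7.9737 = 47.8419.

T² ≈ 47.8419


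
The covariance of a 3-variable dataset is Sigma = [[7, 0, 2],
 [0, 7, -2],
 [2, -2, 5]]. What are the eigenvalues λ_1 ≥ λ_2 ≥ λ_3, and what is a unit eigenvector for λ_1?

Step 1 — characteristic polynomial p(λ) = det(λI - Sigma) = λ³ - tr·λ² + c_1·λ - det, where tr = trace, c_1 = sum of the principal 2×2 minors, det = det(Sigma):
  tr = 7 + 7 + 5 = 19,
  c_1 = (7·7 - (0)²) + (7·5 - (2)²) + (7·5 - (-2)²) = 49 + 31 + 31 = 111,
  det = 7·(7·5 - (-2)²) - (0)·((0)·5 - (-2)·(2)) + (2)·((0)·(-2) - 7·(2)) = 7·(31) - (0)·(4) + (2)·(-14) = 189.
  So p(λ) = λ³ - 19λ² + 111λ - 189.
Step 2 — look for an integer root (rational root theorem: any rational root is an integer divisor of 189). Testing λ = 3:
  p(3) = 27 - 171 + 333 - 189 = 0  ✓
  Dividing out (λ - 3): p(λ) = (λ - 3)(λ² - 16λ + 63).
Step 3 — remaining eigenvalues from the quadratic λ² - 16λ + 63 = 0:
  Δ = 16² - 4·63 = 256 - 252 = 4,  λ = (16 ± √4)/2 = (16 ± 2)/2 = 9 or 7.
  Sorted: λ_1 = 9,  λ_2 = 7,  λ_3 = 3  (check: sum = 19 = tr ✓).

Step 4 — unit eigenvector for λ_1 = 9: v spans the null space of (Sigma - λ_1 I), whose rows are
  r_1 = (-2, 0, 2),  r_2 = (0, -2, -2),  r_3 = (2, -2, -4).
  v is orthogonal to every row, so take v ∝ r_1 × r_2 = ((0)·(-2) - (2)·(-2), (2)·(0) - (-2)·(-2), (-2)·(-2) - (0)·(0)) = (4, -4, 4).
  Rescale (divide by 4): u = (1, -1, 1).
  ||u|| = √((1)² + (-1)² + (1)²) = √(3) ≈ 1.7321,  v_1 = u/||u|| ≈ (0.5774, -0.5774, 0.5774) (||v_1|| = 1).

λ_1 = 9,  λ_2 = 7,  λ_3 = 3;  v_1 ≈ (0.5774, -0.5774, 0.5774)


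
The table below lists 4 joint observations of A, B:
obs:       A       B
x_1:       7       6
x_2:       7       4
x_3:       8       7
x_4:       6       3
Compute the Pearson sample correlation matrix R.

Step 1 — column means:
  mean(A) = (7 + 7 + 8 + 6) / 4 = 28/4 = 7
  mean(B) = (6 + 4 + 7 + 3) / 4 = 20/4 = 5

Step 2 — sample variances and covariances s[i,j] = (1/(n-1)) · Σ_k (x_{k,i} - mean_i) · (x_{k,j} - mean_j), with n-1 = 3:
  s[A,A] = ((0)·(0) + (0)·(0) + (1)·(1) + (-1)·(-1)) / 3 = 2/3 = 0.6667
  s[A,B] = ((0)·(1) + (0)·(-1) + (1)·(2) + (-1)·(-2)) / 3 = 4/3 = 1.3333
  s[B,B] = ((1)·(1) + (-1)·(-1) + (2)·(2) + (-2)·(-2)) / 3 = 10/3 = 3.3333
  Sample standard deviations s_i = √(s[i,i]):
  s(A) = √(0.6667) = 0.8165
  s(B) = √(3.3333) = 1.8257

Step 3 — r_{ij} = s_{ij} / (s_i · s_j):
  r[A,A] = 1 (diagonal).
  r[A,B] = 1.3333 / (0.8165 · 1.8257) = 1.3333 / 1.4907 = 0.8944
  r[B,B] = 1 (diagonal).

R is symmetric with unit diagonal. Assembling:

R = [[1, 0.8944],
 [0.8944, 1]]


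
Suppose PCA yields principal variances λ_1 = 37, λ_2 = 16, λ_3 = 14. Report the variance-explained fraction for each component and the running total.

Step 1 — total variance = trace(Sigma) = Σ λ_i = 37 + 16 + 14 = 67.

Step 2 — fraction explained by component i = λ_i / Σ λ:
  PC1: 37/67 = 0.5522
  PC2: 16/67 = 0.2388
  PC3: 14/67 = 0.209

Step 3 — cumulative fraction after k components = (λ_1 + ... + λ_k) / Σ λ:
  k = 1: 37/67 = 0.5522
  k = 2: (37 + 16)/67 = 53/67 = 0.791
  k = 3: (37 + 16 + 14)/67 = 67/67 = 1

Summary (fraction, with percent):

explained: PC1 0.5522 (55.22%), PC2 0.2388 (23.88%), PC3 0.209 (20.9%);  cumulative: 0.5522, 0.791, 1


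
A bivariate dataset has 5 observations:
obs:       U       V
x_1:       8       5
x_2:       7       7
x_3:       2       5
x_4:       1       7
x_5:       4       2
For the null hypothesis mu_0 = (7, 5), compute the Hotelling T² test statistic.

Step 1 — sample mean vector:
  mean(U) = (8 + 7 + 2 + 1 + 4) / 5 = 22/5 = 4.4
  mean(V) = (5 + 7 + 5 + 7 + 2) / 5 = 26/5 = 5.2
  x̄ = (4.4, 5.2),  deviation x̄ - mu_0 = (4.4, 5.2) - (7, 5) = (-2.6, 0.2).

Step 2 — sample covariance matrix, S[i,j] = (1/(n-1)) · Σ_k (x_{k,i} - mean_i) · (x_{k,j} - mean_j), divisor n-1 = 4:
  S[U,U] = ((3.6)·(3.6) + (2.6)·(2.6) + (-2.4)·(-2.4) + (-3.4)·(-3.4) + (-0.4)·(-0.4)) / 4 = 37.2/4 = 9.3
  S[U,V] = ((3.6)·(-0.2) + (2.6)·(1.8) + (-2.4)·(-0.2) + (-3.4)·(1.8) + (-0.4)·(-3.2)) / 4 = -0.4/4 = -0.1
  S[V,V] = ((-0.2)·(-0.2) + (1.8)·(1.8) + (-0.2)·(-0.2) + (1.8)·(1.8) + (-3.2)·(-3.2)) / 4 = 16.8/4 = 4.2
  S = [[9.3, -0.1],
 [-0.1, 4.2]].

Step 3 — invert S. det(S) = 9.3·4.2 - (-0.1)² = 39.05.
  S^{-1} = (1/det) · [[d, -b], [-b, a]] = [[0.1076, 0.0026],
 [0.0026, 0.2382]].

Step 4 — quadratic form (x̄ - mu_0)^T · S^{-1} · (x̄ - mu_0):
  S^{-1} · (x̄ - mu_0) = (-0.2791, 0.041),
  (x̄ - mu_0)^T · [...] = (-2.6)·(-0.2791) + (0.2)·(0.041) = 0.7339.

Step 5 — scale by n: T² = 5 · 0.7339 = 3.6697.

T² ≈ 3.6697


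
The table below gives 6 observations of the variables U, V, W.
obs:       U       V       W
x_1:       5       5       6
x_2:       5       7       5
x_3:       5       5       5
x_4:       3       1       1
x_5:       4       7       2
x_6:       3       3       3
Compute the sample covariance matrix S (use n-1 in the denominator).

Step 1 — column means:
  mean(U) = (5 + 5 + 5 + 3 + 4 + 3) / 6 = 25/6 = 4.1667
  mean(V) = (5 + 7 + 5 + 1 + 7 + 3) / 6 = 28/6 = 4.6667
  mean(W) = (6 + 5 + 5 + 1 + 2 + 3) / 6 = 22/6 = 3.6667

Step 2 — sample covariance S[i,j] = (1/(n-1)) · Σ_k (x_{k,i} - mean_i) · (x_{k,j} - mean_j), with n-1 = 5.
  S[U,U] = ((0.8333)·(0.8333) + (0.8333)·(0.8333) + (0.8333)·(0.8333) + (-1.1667)·(-1.1667) + (-0.1667)·(-0.1667) + (-1.1667)·(-1.1667)) / 5 = 4.8333/5 = 0.9667
  S[U,V] = ((0.8333)·(0.3333) + (0.8333)·(2.3333) + (0.8333)·(0.3333) + (-1.1667)·(-3.6667) + (-0.1667)·(2.3333) + (-1.1667)·(-1.6667)) / 5 = 8.3333/5 = 1.6667
  S[U,W] = ((0.8333)·(2.3333) + (0.8333)·(1.3333) + (0.8333)·(1.3333) + (-1.1667)·(-2.6667) + (-0.1667)·(-1.6667) + (-1.1667)·(-0.6667)) / 5 = 8.3333/5 = 1.6667
  S[V,V] = ((0.3333)·(0.3333) + (2.3333)·(2.3333) + (0.3333)·(0.3333) + (-3.6667)·(-3.6667) + (2.3333)·(2.3333) + (-1.6667)·(-1.6667)) / 5 = 27.3333/5 = 5.4667
  S[V,W] = ((0.3333)·(2.3333) + (2.3333)·(1.3333) + (0.3333)·(1.3333) + (-3.6667)·(-2.6667) + (2.3333)·(-1.6667) + (-1.6667)·(-0.6667)) / 5 = 11.3333/5 = 2.2667
  S[W,W] = ((2.3333)·(2.3333) + (1.3333)·(1.3333) + (1.3333)·(1.3333) + (-2.6667)·(-2.6667) + (-1.6667)·(-1.6667) + (-0.6667)·(-0.6667)) / 5 = 19.3333/5 = 3.8667

S is symmetric (S[j,i] = S[i,j]). Assembling:

S = [[0.9667, 1.6667, 1.6667],
 [1.6667, 5.4667, 2.2667],
 [1.6667, 2.2667, 3.8667]]


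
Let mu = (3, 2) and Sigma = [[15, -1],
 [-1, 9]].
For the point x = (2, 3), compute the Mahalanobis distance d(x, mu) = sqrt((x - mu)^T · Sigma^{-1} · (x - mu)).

Step 1 — centre the observation: (x - mu) = (-1, 1).

Step 2 — invert Sigma. det(Sigma) = 15·9 - (-1)² = 134.
  Sigma^{-1} = (1/det) · [[d, -b], [-b, a]] = [[0.0672, 0.0075],
 [0.0075, 0.1119]].

Step 3 — form the quadratic (x - mu)^T · Sigma^{-1} · (x - mu):
  Sigma^{-1} · (x - mu) = (-0.0597, 0.1045).
  (x - mu)^T · [Sigma^{-1} · (x - mu)] = (-1)·(-0.0597) + (1)·(0.1045) = 0.1642.

Step 4 — take square root: d = √(0.1642) ≈ 0.4052.

d(x, mu) = √(0.1642) ≈ 0.4052


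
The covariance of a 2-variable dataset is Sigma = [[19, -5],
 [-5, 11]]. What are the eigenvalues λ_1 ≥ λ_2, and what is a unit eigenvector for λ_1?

Step 1 — characteristic polynomial of 2×2 Sigma:
  det(Sigma - λI) = λ² - trace · λ + det = 0.
  trace = 19 + 11 = 30, det = 19·11 - (-5)² = 184.
Step 2 — discriminant:
  Δ = trace² - 4·det = 900 - 736 = 164.
Step 3 — eigenvalues:
  λ = (trace ± √Δ)/2 = (30 ± 12.8062)/2,
  λ_1 = 21.4031,  λ_2 = 8.5969.

Step 4 — unit eigenvector for λ_1: solve (Sigma - λ_1 I)v = 0. First row:
  (19 - 21.4031)·v_x + (-5)·v_y = 0, i.e. (-2.4031)·v_x + (-5)·v_y = 0,
  so v ∝ (b, λ_1 - a) = (-5, 2.4031); multiply by -1 so the first entry is positive: u = (5, -2.4031).
  ||u|| = √((5)² + (-2.4031)²) = √(30.775) ≈ 5.5475,
  v_1 = u/||u|| ≈ (0.9013, -0.4332) (||v_1|| = 1).

λ_1 = 21.4031,  λ_2 = 8.5969;  v_1 ≈ (0.9013, -0.4332)


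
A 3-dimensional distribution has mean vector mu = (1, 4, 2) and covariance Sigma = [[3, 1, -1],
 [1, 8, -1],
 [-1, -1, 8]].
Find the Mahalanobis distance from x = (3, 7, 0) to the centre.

Step 1 — centre the observation: (x - mu) = (2, 3, -2).

Step 2 — invert Sigma (cofactor / det for 3×3, or solve directly):
  Sigma^{-1} = [[0.36, -0.04, 0.04],
 [-0.04, 0.1314, 0.0114],
 [0.04, 0.0114, 0.1314]].

Step 3 — form the quadratic (x - mu)^T · Sigma^{-1} · (x - mu):
  Sigma^{-1} · (x - mu) = (0.52, 0.2914, -0.1486).
  (x - mu)^T · [Sigma^{-1} · (x - mu)] = (2)·(0.52) + (3)·(0.2914) + (-2)·(-0.1486) = 2.2114.

Step 4 — take square root: d = √(2.2114) ≈ 1.4871.

d(x, mu) = √(2.2114) ≈ 1.4871


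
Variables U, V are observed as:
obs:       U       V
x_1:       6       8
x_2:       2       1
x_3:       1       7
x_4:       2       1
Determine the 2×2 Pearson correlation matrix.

Step 1 — column means:
  mean(U) = (6 + 2 + 1 + 2) / 4 = 11/4 = 2.75
  mean(V) = (8 + 1 + 7 + 1) / 4 = 17/4 = 4.25

Step 2 — sample variances and covariances s[i,j] = (1/(n-1)) · Σ_k (x_{k,i} - mean_i) · (x_{k,j} - mean_j), with n-1 = 3:
  s[U,U] = ((3.25)·(3.25) + (-0.75)·(-0.75) + (-1.75)·(-1.75) + (-0.75)·(-0.75)) / 3 = 14.75/3 = 4.9167
  s[U,V] = ((3.25)·(3.75) + (-0.75)·(-3.25) + (-1.75)·(2.75) + (-0.75)·(-3.25)) / 3 = 12.25/3 = 4.0833
  s[V,V] = ((3.75)·(3.75) + (-3.25)·(-3.25) + (2.75)·(2.75) + (-3.25)·(-3.25)) / 3 = 42.75/3 = 14.25
  Sample standard deviations s_i = √(s[i,i]):
  s(U) = √(4.9167) = 2.2174
  s(V) = √(14.25) = 3.7749

Step 3 — r_{ij} = s_{ij} / (s_i · s_j):
  r[U,U] = 1 (diagonal).
  r[U,V] = 4.0833 / (2.2174 · 3.7749) = 4.0833 / 8.3703 = 0.4878
  r[V,V] = 1 (diagonal).

R is symmetric with unit diagonal. Assembling:

R = [[1, 0.4878],
 [0.4878, 1]]
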